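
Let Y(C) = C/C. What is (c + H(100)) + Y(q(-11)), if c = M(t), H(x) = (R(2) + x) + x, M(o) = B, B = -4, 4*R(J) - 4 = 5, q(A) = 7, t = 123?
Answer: 797/4 ≈ 199.25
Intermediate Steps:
R(J) = 9/4 (R(J) = 1 + (¼)*5 = 1 + 5/4 = 9/4)
M(o) = -4
Y(C) = 1
H(x) = 9/4 + 2*x (H(x) = (9/4 + x) + x = 9/4 + 2*x)
c = -4
(c + H(100)) + Y(q(-11)) = (-4 + (9/4 + 2*100)) + 1 = (-4 + (9/4 + 200)) + 1 = (-4 + 809/4) + 1 = 793/4 + 1 = 797/4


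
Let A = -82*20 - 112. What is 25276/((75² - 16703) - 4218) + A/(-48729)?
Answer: -100406301/62113232 ≈ -1.6165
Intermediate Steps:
A = -1752 (A = -1640 - 112 = -1752)
25276/((75² - 16703) - 4218) + A/(-48729) = 25276/((75² - 16703) - 4218) - 1752/(-48729) = 25276/((5625 - 16703) - 4218) - 1752*(-1/48729) = 25276/(-11078 - 4218) + 584/16243 = 25276/(-15296) + 584/16243 = 25276*(-1/15296) + 584/16243 = -6319/3824 + 584/16243 = -100406301/62113232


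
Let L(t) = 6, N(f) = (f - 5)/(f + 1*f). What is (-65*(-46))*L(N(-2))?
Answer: 17940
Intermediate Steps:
N(f) = (-5 + f)/(2*f) (N(f) = (-5 + f)/(f + f) = (-5 + f)/((2*f)) = (-5 + f)*(1/(2*f)) = (-5 + f)/(2*f))
(-65*(-46))*L(N(-2)) = -65*(-46)*6 = 2990*6 = 17940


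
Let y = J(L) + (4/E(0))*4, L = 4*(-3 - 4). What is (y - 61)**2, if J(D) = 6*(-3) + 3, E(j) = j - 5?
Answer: 156816/25 ≈ 6272.6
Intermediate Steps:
L = -28 (L = 4*(-7) = -28)
E(j) = -5 + j
J(D) = -15 (J(D) = -18 + 3 = -15)
y = -91/5 (y = -15 + (4/(-5 + 0))*4 = -15 + (4/(-5))*4 = -15 + (4*(-1/5))*4 = -15 - 4/5*4 = -15 - 16/5 = -91/5 ≈ -18.200)
(y - 61)**2 = (-91/5 - 61)**2 = (-396/5)**2 = 156816/25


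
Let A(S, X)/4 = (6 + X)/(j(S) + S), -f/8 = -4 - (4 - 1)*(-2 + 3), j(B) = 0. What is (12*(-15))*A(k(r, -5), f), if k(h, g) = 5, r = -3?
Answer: -8928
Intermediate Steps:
f = 56 (f = -8*(-4 - (4 - 1)*(-2 + 3)) = -8*(-4 - 3) = -8*(-7) = 56)
A(S, X) = 4*(6 + X)/S (A(S, X) = 4*((6 + X)/(0 + S)) = 4*((6 + X)/S) = 4*(6 + X)/S)
(12*(-15))*A(k(r, -5), f) = (12*(-15))*(4*(6 + 56)/5) = -720*62/5 = -180*248/5 = -8928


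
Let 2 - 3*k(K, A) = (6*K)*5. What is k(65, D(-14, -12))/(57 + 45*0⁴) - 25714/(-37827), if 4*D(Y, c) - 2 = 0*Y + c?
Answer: -7698878/718713 ≈ -10.712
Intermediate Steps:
D(Y, c) = ½ + c/4 (D(Y, c) = ½ + (0*Y + c)/4 = ½ + (0 + c)/4 = ½ + c/4)
k(K, A) = ⅔ - 10*K (k(K, A) = ⅔ - 6*K*5/3 = ⅔ - 10*K)
k(65, D(-14, -12))/(57 + 45*0⁴) - 25714/(-37827) = (⅔ - 10*65)/(57 + 45*0⁴) - 25714/(-37827) = (⅔ - 650)/(57 + 45*0) - 25714*(-1/37827) = -1948/(3*(57 + 0)) + 25714/37827 = -1948/3/57 + 25714/37827 = -1948/3*1/57 + 25714/37827 = -1948/171 + 25714/37827 = -7698878/718713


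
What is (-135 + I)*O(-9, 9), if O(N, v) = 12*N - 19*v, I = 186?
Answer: -14229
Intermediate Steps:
O(N, v) = -19*v + 12*N
(-135 + I)*O(-9, 9) = (-135 + 186)*(-19*9 + 12*(-9)) = 51*(-171 - 108) = 51*(-279) = -14229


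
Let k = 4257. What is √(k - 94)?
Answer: √4163 ≈ 64.521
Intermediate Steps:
√(k - 94) = √(4257 - 94) = √4163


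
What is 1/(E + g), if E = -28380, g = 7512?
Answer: -1/20868 ≈ -4.7920e-5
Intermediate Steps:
1/(E + g) = 1/(-28380 + 7512) = 1/(-20868) = -1/20868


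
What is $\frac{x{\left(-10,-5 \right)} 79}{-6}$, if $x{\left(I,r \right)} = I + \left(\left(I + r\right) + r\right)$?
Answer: $395$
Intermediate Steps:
$x{\left(I,r \right)} = 2 I + 2 r$ ($x{\left(I,r \right)} = I + \left(I + 2 r\right) = 2 I + 2 r$)
$\frac{x{\left(-10,-5 \right)} 79}{-6} = \frac{\left(2 \left(-10\right) + 2 \left(-5\right)\right) 79}{-6} = \left(-20 - 10\right) 79 \left(- \frac{1}{6}\right) = \left(-30\right) 79 \left(- \frac{1}{6}\right) = \left(-2370\right) \left(- \frac{1}{6}\right) = 395$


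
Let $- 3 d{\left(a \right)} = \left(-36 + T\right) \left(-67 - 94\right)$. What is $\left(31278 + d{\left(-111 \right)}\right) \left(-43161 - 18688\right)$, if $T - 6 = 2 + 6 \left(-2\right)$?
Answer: $- \frac{5405231506}{3} \approx -1.8017 \cdot 10^{9}$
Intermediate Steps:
$T = -4$ ($T = 6 + \left(2 + 6 \left(-2\right)\right) = 6 + \left(2 - 12\right) = 6 - 10 = -4$)
$d{\left(a \right)} = - \frac{6440}{3}$ ($d{\left(a \right)} = - \frac{\left(-36 - 4\right) \left(-67 - 94\right)}{3} = - \frac{\left(-40\right) \left(-161\right)}{3} = \left(- \frac{1}{3}\right) 6440 = - \frac{6440}{3}$)
$\left(31278 + d{\left(-111 \right)}\right) \left(-43161 - 18688\right) = \left(31278 - \frac{6440}{3}\right) \left(-43161 - 18688\right) = \frac{87394}{3} \left(-61849\right) = - \frac{5405231506}{3}$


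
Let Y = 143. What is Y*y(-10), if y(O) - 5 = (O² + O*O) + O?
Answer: 27885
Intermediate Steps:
y(O) = 5 + O + 2*O² (y(O) = 5 + ((O² + O*O) + O) = 5 + ((O² + O²) + O) = 5 + (2*O² + O) = 5 + (O + 2*O²) = 5 + O + 2*O²)
Y*y(-10) = 143*(5 - 10 + 2*(-10)²) = 143*(5 - 10 + 2*100) = 143*(5 - 10 + 200) = 143*195 = 27885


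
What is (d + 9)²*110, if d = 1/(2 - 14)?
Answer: 629695/72 ≈ 8745.8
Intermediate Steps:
d = -1/12 (d = 1/(-12) = -1/12 ≈ -0.083333)
(d + 9)²*110 = (-1/12 + 9)²*110 = (107/12)²*110 = (11449/144)*110 = 629695/72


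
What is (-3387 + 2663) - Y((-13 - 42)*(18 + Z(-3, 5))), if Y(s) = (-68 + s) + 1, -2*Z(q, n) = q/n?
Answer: 699/2 ≈ 349.50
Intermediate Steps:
Z(q, n) = -q/(2*n)
Y(s) = -67 + s
(-3387 + 2663) - Y((-13 - 42)*(18 + Z(-3, 5))) = (-3387 + 2663) - (-67 + (-13 - 42)*(18 - ½*(-3)/5)) = -724 - (-67 - 55*(18 - ½*(-3)*⅕)) = -724 - (-67 - 55*(18 + 3/10)) = -724 - (-67 - 55*183/10) = -724 - (-67 - 2013/2) = -724 - 1*(-2147/2) = -724 + 2147/2 = 699/2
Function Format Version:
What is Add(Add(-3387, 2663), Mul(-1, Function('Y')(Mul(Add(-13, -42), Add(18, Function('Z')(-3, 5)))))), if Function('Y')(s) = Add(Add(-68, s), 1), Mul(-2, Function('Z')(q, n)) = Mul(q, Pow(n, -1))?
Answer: Rational(699, 2) ≈ 349.50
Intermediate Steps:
Function('Z')(q, n) = Mul(Rational(-1, 2), q, Pow(n, -1)) (Function('Z')(q, n) = Mul(Rational(-1, 2), Mul(q, Pow(n, -1))) = Mul(Rational(-1, 2), q, Pow(n, -1)))
Function('Y')(s) = Add(-67, s)
Add(Add(-3387, 2663), Mul(-1, Function('Y')(Mul(Add(-13, -42), Add(18, Function('Z')(-3, 5)))))) = Add(Add(-3387, 2663), Mul(-1, Add(-67, Mul(Add(-13, -42), Add(18, Mul(Rational(-1, 2), -3, Pow(5, -1))))))) = Add(-724, Mul(-1, Add(-67, Mul(-55, Add(18, Mul(Rational(-1, 2), -3, Rational(1, 5))))))) = Add(-724, Mul(-1, Add(-67, Mul(-55, Add(18, Rational(3, 10)))))) = Add(-724, Mul(-1, Add(-67, Mul(-55, Rational(183, 10))))) = Add(-724, Mul(-1, Add(-67, Rational(-2013, 2)))) = Add(-724, Mul(-1, Rational(-2147, 2))) = Add(-724, Rational(2147, 2)) = Rational(699, 2)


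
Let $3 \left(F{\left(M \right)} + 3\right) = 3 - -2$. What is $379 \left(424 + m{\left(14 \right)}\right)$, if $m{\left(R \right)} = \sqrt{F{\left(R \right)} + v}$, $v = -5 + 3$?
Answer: $160696 + \frac{379 i \sqrt{30}}{3} \approx 1.607 \cdot 10^{5} + 691.96 i$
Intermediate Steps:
$F{\left(M \right)} = - \frac{4}{3}$ ($F{\left(M \right)} = -3 + \frac{3 - -2}{3} = -3 + \frac{3 + 2}{3} = -3 + \frac{1}{3} \cdot 5 = -3 + \frac{5}{3} = - \frac{4}{3}$)
$v = -2$
$m{\left(R \right)} = \frac{i \sqrt{30}}{3}$ ($m{\left(R \right)} = \sqrt{- \frac{4}{3} - 2} = \sqrt{- \frac{10}{3}} = \frac{i \sqrt{30}}{3}$)
$379 \left(424 + m{\left(14 \right)}\right) = 379 \left(424 + \frac{i \sqrt{30}}{3}\right) = 160696 + \frac{379 i \sqrt{30}}{3}$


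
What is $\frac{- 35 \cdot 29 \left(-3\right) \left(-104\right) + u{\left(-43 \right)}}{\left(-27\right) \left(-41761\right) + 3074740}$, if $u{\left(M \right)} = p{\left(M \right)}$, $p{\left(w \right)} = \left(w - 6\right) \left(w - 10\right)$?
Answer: $- \frac{314083}{4202287} \approx -0.074741$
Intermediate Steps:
$p{\left(w \right)} = \left(-10 + w\right) \left(-6 + w\right)$ ($p{\left(w \right)} = \left(-6 + w\right) \left(-10 + w\right) = \left(-10 + w\right) \left(-6 + w\right)$)
$u{\left(M \right)} = 60 + M^{2} - 16 M$
$\frac{- 35 \cdot 29 \left(-3\right) \left(-104\right) + u{\left(-43 \right)}}{\left(-27\right) \left(-41761\right) + 3074740} = \frac{- 35 \cdot 29 \left(-3\right) \left(-104\right) + \left(60 + \left(-43\right)^{2} - -688\right)}{\left(-27\right) \left(-41761\right) + 3074740} = \frac{\left(-35\right) \left(-87\right) \left(-104\right) + \left(60 + 1849 + 688\right)}{1127547 + 3074740} = \frac{3045 \left(-104\right) + 2597}{4202287} = \left(-316680 + 2597\right) \frac{1}{4202287} = \left(-314083\right) \frac{1}{4202287} = - \frac{314083}{4202287}$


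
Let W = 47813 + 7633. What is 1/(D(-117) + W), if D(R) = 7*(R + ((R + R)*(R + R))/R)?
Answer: 1/51351 ≈ 1.9474e-5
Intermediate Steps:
W = 55446
D(R) = 35*R (D(R) = 7*(R + ((2*R)*(2*R))/R) = 7*(R + (4*R**2)/R) = 7*(R + 4*R) = 7*(5*R) = 35*R)
1/(D(-117) + W) = 1/(35*(-117) + 55446) = 1/(-4095 + 55446) = 1/51351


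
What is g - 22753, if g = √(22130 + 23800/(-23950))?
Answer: -22753 + √5077301326/479 ≈ -22604.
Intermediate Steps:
g = √5077301326/479 (g = √(22130 + 23800*(-1/23950)) = √(22130 - 476/479) = √(10599794/479) = √5077301326/479 ≈ 148.76)
g - 22753 = √5077301326/479 - 22753 = -22753 + √5077301326/479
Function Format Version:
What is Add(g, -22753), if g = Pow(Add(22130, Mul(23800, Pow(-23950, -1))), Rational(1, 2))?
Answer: Add(-22753, Mul(Rational(1, 479), Pow(5077301326, Rational(1, 2)))) ≈ -22604.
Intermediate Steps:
g = Mul(Rational(1, 479), Pow(5077301326, Rational(1, 2))) (g = Pow(Add(22130, Mul(23800, Rational(-1, 23950))), Rational(1, 2)) = Pow(Add(22130, Rational(-476, 479)), Rational(1, 2)) = Pow(Rational(10599794, 479), Rational(1, 2)) = Mul(Rational(1, 479), Pow(5077301326, Rational(1, 2))) ≈ 148.76)
Add(g, -22753) = Add(Mul(Rational(1, 479), Pow(5077301326, Rational(1, 2))), -22753) = Add(-22753, Mul(Rational(1, 479), Pow(5077301326, Rational(1, 2))))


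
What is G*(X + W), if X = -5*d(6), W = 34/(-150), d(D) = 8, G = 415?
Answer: -250411/15 ≈ -16694.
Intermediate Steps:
W = -17/75 (W = 34*(-1/150) = -17/75 ≈ -0.22667)
X = -40 (X = -5*8 = -40)
G*(X + W) = 415*(-40 - 17/75) = 415*(-3017/75) = -250411/15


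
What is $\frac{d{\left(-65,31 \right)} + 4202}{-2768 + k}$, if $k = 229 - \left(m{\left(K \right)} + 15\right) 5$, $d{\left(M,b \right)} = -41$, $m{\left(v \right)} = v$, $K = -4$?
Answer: $- \frac{4161}{2594} \approx -1.6041$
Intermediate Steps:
$k = 174$ ($k = 229 - \left(-4 + 15\right) 5 = 229 - 11 \cdot 5 = 229 - 55 = 174$)
$\frac{d{\left(-65,31 \right)} + 4202}{-2768 + k} = \frac{-41 + 4202}{-2768 + 174} = \frac{4161}{-2594} = 4161 \left(- \frac{1}{2594}\right) = - \frac{4161}{2594}$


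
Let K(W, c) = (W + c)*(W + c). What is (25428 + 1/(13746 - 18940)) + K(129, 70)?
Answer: 337760625/5194 ≈ 65029.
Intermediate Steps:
K(W, c) = (W + c)**2
(25428 + 1/(13746 - 18940)) + K(129, 70) = (25428 + 1/(13746 - 18940)) + (129 + 70)**2 = (25428 + 1/(-5194)) + 199**2 = (25428 - 1/5194) + 39601 = 132073031/5194 + 39601 = 337760625/5194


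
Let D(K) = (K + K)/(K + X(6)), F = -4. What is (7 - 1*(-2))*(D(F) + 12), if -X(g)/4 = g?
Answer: 774/7 ≈ 110.57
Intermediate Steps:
X(g) = -4*g
D(K) = 2*K/(-24 + K) (D(K) = (K + K)/(K - 4*6) = (2*K)/(K - 24) = (2*K)/(-24 + K) = 2*K/(-24 + K))
(7 - 1*(-2))*(D(F) + 12) = (7 - 1*(-2))*(2*(-4)/(-24 - 4) + 12) = (7 + 2)*(2*(-4)/(-28) + 12) = 9*(2*(-4)*(-1/28) + 12) = 9*(2/7 + 12) = 9*(86/7) = 774/7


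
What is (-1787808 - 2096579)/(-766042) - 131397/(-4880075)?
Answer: 19056755509699/3738342413150 ≈ 5.0976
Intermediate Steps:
(-1787808 - 2096579)/(-766042) - 131397/(-4880075) = -3884387*(-1/766042) - 131397*(-1/4880075) = 3884387/766042 + 131397/4880075 = 19056755509699/3738342413150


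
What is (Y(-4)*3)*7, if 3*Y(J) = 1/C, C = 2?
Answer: 7/2 ≈ 3.5000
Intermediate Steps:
Y(J) = ⅙ (Y(J) = (⅓)/2 = (⅓)*(½) = ⅙)
(Y(-4)*3)*7 = ((⅙)*3)*7 = (½)*7 = 7/2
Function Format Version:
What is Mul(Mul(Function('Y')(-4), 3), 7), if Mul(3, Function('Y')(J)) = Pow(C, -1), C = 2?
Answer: Rational(7, 2) ≈ 3.5000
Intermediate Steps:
Function('Y')(J) = Rational(1, 6) (Function('Y')(J) = Mul(Rational(1, 3), Pow(2, -1)) = Mul(Rational(1, 3), Rational(1, 2)) = Rational(1, 6))
Mul(Mul(Function('Y')(-4), 3), 7) = Mul(Mul(Rational(1, 6), 3), 7) = Mul(Rational(1, 2), 7) = Rational(7, 2)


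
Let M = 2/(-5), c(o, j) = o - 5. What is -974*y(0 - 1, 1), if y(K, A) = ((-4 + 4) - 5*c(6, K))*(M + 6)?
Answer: 27272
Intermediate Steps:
c(o, j) = -5 + o
M = -⅖ (M = 2*(-⅕) = -⅖ ≈ -0.40000)
y(K, A) = -28 (y(K, A) = ((-4 + 4) - 5*(-5 + 6))*(-⅖ + 6) = (0 - 5*1)*(28/5) = (0 - 5)*(28/5) = -5*28/5 = -28)
-974*y(0 - 1, 1) = -974*(-28) = 27272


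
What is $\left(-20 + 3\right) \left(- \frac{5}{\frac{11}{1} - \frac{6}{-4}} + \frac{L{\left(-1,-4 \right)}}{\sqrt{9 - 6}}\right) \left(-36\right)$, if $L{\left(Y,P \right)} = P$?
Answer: $- \frac{1224}{5} - 816 \sqrt{3} \approx -1658.2$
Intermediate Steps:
$\left(-20 + 3\right) \left(- \frac{5}{\frac{11}{1} - \frac{6}{-4}} + \frac{L{\left(-1,-4 \right)}}{\sqrt{9 - 6}}\right) \left(-36\right) = \left(-20 + 3\right) \left(- \frac{5}{\frac{11}{1} - \frac{6}{-4}} - \frac{4}{\sqrt{9 - 6}}\right) \left(-36\right) = - 17 \left(- \frac{5}{11 \cdot 1 - - \frac{3}{2}} - \frac{4}{\sqrt{3}}\right) \left(-36\right) = - 17 \left(- \frac{5}{11 + \frac{3}{2}} - 4 \frac{\sqrt{3}}{3}\right) \left(-36\right) = - 17 \left(- \frac{5}{\frac{25}{2}} - \frac{4 \sqrt{3}}{3}\right) \left(-36\right) = - 17 \left(\left(-5\right) \frac{2}{25} - \frac{4 \sqrt{3}}{3}\right) \left(-36\right) = - 17 \left(- \frac{2}{5} - \frac{4 \sqrt{3}}{3}\right) \left(-36\right) = \left(\frac{34}{5} + \frac{68 \sqrt{3}}{3}\right) \left(-36\right) = - \frac{1224}{5} - 816 \sqrt{3}$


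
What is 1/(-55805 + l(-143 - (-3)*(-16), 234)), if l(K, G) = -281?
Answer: -1/56086 ≈ -1.7830e-5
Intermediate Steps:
1/(-55805 + l(-143 - (-3)*(-16), 234)) = 1/(-55805 - 281) = 1/(-56086) = -1/56086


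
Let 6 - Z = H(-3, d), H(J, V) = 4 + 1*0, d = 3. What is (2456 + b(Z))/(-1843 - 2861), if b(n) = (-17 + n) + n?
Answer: -349/672 ≈ -0.51935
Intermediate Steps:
H(J, V) = 4 (H(J, V) = 4 + 0 = 4)
Z = 2 (Z = 6 - 1*4 = 6 - 4 = 2)
b(n) = -17 + 2*n
(2456 + b(Z))/(-1843 - 2861) = (2456 + (-17 + 2*2))/(-1843 - 2861) = (2456 + (-17 + 4))/(-4704) = (2456 - 13)*(-1/4704) = 2443*(-1/4704) = -349/672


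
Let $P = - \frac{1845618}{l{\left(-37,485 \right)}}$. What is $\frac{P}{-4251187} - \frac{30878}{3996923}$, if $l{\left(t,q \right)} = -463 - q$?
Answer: $- \frac{21969833550957}{2684683401420958} \approx -0.0081834$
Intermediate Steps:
$P = \frac{307603}{158}$ ($P = - \frac{1845618}{-463 - 485} = - \frac{1845618}{-948} = \left(-1845618\right) \left(- \frac{1}{948}\right) = \frac{307603}{158} \approx 1946.9$)
$\frac{P}{-4251187} - \frac{30878}{3996923} = \frac{307603}{158 \left(-4251187\right)} - \frac{30878}{3996923} = \frac{307603}{158} \left(- \frac{1}{4251187}\right) - \frac{30878}{3996923} = - \frac{307603}{671687546} - \frac{30878}{3996923} = - \frac{21969833550957}{2684683401420958}$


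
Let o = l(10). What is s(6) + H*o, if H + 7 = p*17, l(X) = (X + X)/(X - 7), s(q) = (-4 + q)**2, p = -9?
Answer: -3188/3 ≈ -1062.7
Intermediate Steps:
l(X) = 2*X/(-7 + X) (l(X) = (2*X)/(-7 + X) = 2*X/(-7 + X))
H = -160 (H = -7 - 9*17 = -7 - 153 = -160)
o = 20/3 (o = 2*10/(-7 + 10) = 2*10/3 = 2*10*(1/3) = 20/3 ≈ 6.6667)
s(6) + H*o = (-4 + 6)**2 - 160*20/3 = 2**2 - 3200/3 = 4 - 3200/3 = -3188/3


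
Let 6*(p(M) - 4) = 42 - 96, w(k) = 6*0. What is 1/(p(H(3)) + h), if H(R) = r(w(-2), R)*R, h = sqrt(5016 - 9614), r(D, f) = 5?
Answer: -5/4623 - 11*I*sqrt(38)/4623 ≈ -0.0010815 - 0.014668*I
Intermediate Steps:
w(k) = 0
h = 11*I*sqrt(38) (h = sqrt(-4598) = 11*I*sqrt(38) ≈ 67.809*I)
H(R) = 5*R
p(M) = -5 (p(M) = 4 + (42 - 96)/6 = 4 + (1/6)*(-54) = 4 - 9 = -5)
1/(p(H(3)) + h) = 1/(-5 + 11*I*sqrt(38))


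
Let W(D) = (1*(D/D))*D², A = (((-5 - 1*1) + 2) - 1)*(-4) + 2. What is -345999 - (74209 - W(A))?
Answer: -419724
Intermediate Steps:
A = 22 (A = (((-5 - 1) + 2) - 1)*(-4) + 2 = ((-6 + 2) - 1)*(-4) + 2 = (-4 - 1)*(-4) + 2 = -5*(-4) + 2 = 20 + 2 = 22)
W(D) = D² (W(D) = (1*1)*D² = 1*D² = D²)
-345999 - (74209 - W(A)) = -345999 - (74209 - 1*22²) = -345999 - (74209 - 1*484) = -345999 - (74209 - 484) = -345999 - 1*73725 = -345999 - 73725 = -419724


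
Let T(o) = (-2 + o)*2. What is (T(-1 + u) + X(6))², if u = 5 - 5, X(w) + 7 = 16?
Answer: 9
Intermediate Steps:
X(w) = 9 (X(w) = -7 + 16 = 9)
u = 0
T(o) = -4 + 2*o
(T(-1 + u) + X(6))² = ((-4 + 2*(-1 + 0)) + 9)² = ((-4 + 2*(-1)) + 9)² = ((-4 - 2) + 9)² = (-6 + 9)² = 3² = 9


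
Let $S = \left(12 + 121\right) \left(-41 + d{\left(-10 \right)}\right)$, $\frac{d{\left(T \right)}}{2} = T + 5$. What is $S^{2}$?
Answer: $46009089$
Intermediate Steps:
$d{\left(T \right)} = 10 + 2 T$ ($d{\left(T \right)} = 2 \left(T + 5\right) = 2 \left(5 + T\right) = 10 + 2 T$)
$S = -6783$ ($S = \left(12 + 121\right) \left(-41 + \left(10 + 2 \left(-10\right)\right)\right) = 133 \left(-41 + \left(10 - 20\right)\right) = 133 \left(-41 - 10\right) = 133 \left(-51\right) = -6783$)
$S^{2} = \left(-6783\right)^{2} = 46009089$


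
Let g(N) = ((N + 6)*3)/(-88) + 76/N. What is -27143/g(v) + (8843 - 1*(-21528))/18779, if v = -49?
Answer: 2197916874021/6891893 ≈ 3.1891e+5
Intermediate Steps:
g(N) = -9/44 + 76/N - 3*N/88 (g(N) = ((6 + N)*3)*(-1/88) + 76/N = (18 + 3*N)*(-1/88) + 76/N = (-9/44 - 3*N/88) + 76/N = -9/44 + 76/N - 3*N/88)
-27143/g(v) + (8843 - 1*(-21528))/18779 = -27143*(-4312/(6688 - 3*(-49)*(6 - 49))) + (8843 - 1*(-21528))/18779 = -27143*(-4312/(6688 - 3*(-49)*(-43))) + (8843 + 21528)*(1/18779) = -27143*(-4312/(6688 - 6321)) + 30371*(1/18779) = -27143/((1/88)*(-1/49)*367) + 30371/18779 = -27143/(-367/4312) + 30371/18779 = -27143*(-4312/367) + 30371/18779 = 117040616/367 + 30371/18779 = 2197916874021/6891893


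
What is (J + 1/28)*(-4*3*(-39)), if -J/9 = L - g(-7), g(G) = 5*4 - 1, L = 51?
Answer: -943371/7 ≈ -1.3477e+5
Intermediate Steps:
g(G) = 19 (g(G) = 20 - 1 = 19)
J = -288 (J = -9*(51 - 1*19) = -9*(51 - 19) = -9*32 = -288)
(J + 1/28)*(-4*3*(-39)) = (-288 + 1/28)*(-4*3*(-39)) = (-288 + 1/28)*(-12*(-39)) = -8063/28*468 = -943371/7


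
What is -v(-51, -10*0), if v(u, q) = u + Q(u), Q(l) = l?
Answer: 102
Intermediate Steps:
v(u, q) = 2*u (v(u, q) = u + u = 2*u)
-v(-51, -10*0) = -2*(-51) = -1*(-102) = 102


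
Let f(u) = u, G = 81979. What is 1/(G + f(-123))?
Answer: 1/81856 ≈ 1.2217e-5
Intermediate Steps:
1/(G + f(-123)) = 1/(81979 - 123) = 1/81856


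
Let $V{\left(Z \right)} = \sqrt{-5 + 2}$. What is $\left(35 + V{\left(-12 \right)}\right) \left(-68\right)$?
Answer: $-2380 - 68 i \sqrt{3} \approx -2380.0 - 117.78 i$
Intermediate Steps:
$V{\left(Z \right)} = i \sqrt{3}$ ($V{\left(Z \right)} = \sqrt{-3} = i \sqrt{3}$)
$\left(35 + V{\left(-12 \right)}\right) \left(-68\right) = \left(35 + i \sqrt{3}\right) \left(-68\right) = -2380 - 68 i \sqrt{3}$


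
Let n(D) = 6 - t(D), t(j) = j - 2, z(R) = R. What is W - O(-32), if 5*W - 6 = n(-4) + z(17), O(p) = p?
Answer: 39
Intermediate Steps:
t(j) = -2 + j
n(D) = 8 - D (n(D) = 6 - (-2 + D) = 6 + (2 - D) = 8 - D)
W = 7 (W = 6/5 + ((8 - 1*(-4)) + 17)/5 = 6/5 + ((8 + 4) + 17)/5 = 6/5 + (12 + 17)/5 = 6/5 + (⅕)*29 = 6/5 + 29/5 = 7)
W - O(-32) = 7 - 1*(-32) = 7 + 32 = 39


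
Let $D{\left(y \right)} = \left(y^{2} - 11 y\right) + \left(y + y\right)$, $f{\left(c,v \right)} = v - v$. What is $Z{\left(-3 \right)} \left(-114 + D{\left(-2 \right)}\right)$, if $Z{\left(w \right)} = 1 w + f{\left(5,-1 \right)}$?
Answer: $276$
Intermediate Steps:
$f{\left(c,v \right)} = 0$
$Z{\left(w \right)} = w$ ($Z{\left(w \right)} = 1 w + 0 = w + 0 = w$)
$D{\left(y \right)} = y^{2} - 9 y$ ($D{\left(y \right)} = \left(y^{2} - 11 y\right) + 2 y = y^{2} - 9 y$)
$Z{\left(-3 \right)} \left(-114 + D{\left(-2 \right)}\right) = - 3 \left(-114 - 2 \left(-9 - 2\right)\right) = - 3 \left(-114 - -22\right) = - 3 \left(-114 + 22\right) = \left(-3\right) \left(-92\right) = 276$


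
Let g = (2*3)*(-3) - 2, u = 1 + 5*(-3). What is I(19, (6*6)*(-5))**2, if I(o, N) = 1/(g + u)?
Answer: 1/1156 ≈ 0.00086505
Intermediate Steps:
u = -14 (u = 1 - 15 = -14)
g = -20 (g = 6*(-3) - 2 = -18 - 2 = -20)
I(o, N) = -1/34 (I(o, N) = 1/(-20 - 14) = 1/(-34) = -1/34)
I(19, (6*6)*(-5))**2 = (-1/34)**2 = 1/1156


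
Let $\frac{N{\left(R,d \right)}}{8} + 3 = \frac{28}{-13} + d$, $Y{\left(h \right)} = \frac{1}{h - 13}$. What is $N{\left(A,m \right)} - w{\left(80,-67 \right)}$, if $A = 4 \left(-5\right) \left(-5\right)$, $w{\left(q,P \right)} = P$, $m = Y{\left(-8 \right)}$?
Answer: $\frac{6931}{273} \approx 25.388$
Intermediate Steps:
$Y{\left(h \right)} = \frac{1}{-13 + h}$
$m = - \frac{1}{21}$ ($m = \frac{1}{-13 - 8} = \frac{1}{-21} = - \frac{1}{21} \approx -0.047619$)
$A = 100$ ($A = \left(-20\right) \left(-5\right) = 100$)
$N{\left(R,d \right)} = - \frac{536}{13} + 8 d$ ($N{\left(R,d \right)} = -24 + 8 \left(\frac{28}{-13} + d\right) = -24 + 8 \left(28 \left(- \frac{1}{13}\right) + d\right) = -24 + 8 \left(- \frac{28}{13} + d\right) = -24 + \left(- \frac{224}{13} + 8 d\right) = - \frac{536}{13} + 8 d$)
$N{\left(A,m \right)} - w{\left(80,-67 \right)} = \left(- \frac{536}{13} + 8 \left(- \frac{1}{21}\right)\right) - -67 = \left(- \frac{536}{13} - \frac{8}{21}\right) + 67 = - \frac{11360}{273} + 67 = \frac{6931}{273}$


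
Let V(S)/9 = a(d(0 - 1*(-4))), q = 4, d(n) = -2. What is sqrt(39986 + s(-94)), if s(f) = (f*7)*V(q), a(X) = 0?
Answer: sqrt(39986) ≈ 199.97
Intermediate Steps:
V(S) = 0 (V(S) = 9*0 = 0)
s(f) = 0 (s(f) = (f*7)*0 = (7*f)*0 = 0)
sqrt(39986 + s(-94)) = sqrt(39986 + 0) = sqrt(39986)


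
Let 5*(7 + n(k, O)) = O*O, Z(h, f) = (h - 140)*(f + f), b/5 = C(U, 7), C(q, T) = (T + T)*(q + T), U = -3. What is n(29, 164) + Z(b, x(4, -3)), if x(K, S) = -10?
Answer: 12861/5 ≈ 2572.2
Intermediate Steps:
C(q, T) = 2*T*(T + q) (C(q, T) = (2*T)*(T + q) = 2*T*(T + q))
b = 280 (b = 5*(2*7*(7 - 3)) = 5*(2*7*4) = 5*56 = 280)
Z(h, f) = 2*f*(-140 + h) (Z(h, f) = (-140 + h)*(2*f) = 2*f*(-140 + h))
n(k, O) = -7 + O²/5 (n(k, O) = -7 + (O*O)/5 = -7 + O²/5)
n(29, 164) + Z(b, x(4, -3)) = (-7 + (⅕)*164²) + 2*(-10)*(-140 + 280) = (-7 + (⅕)*26896) + 2*(-10)*140 = (-7 + 26896/5) - 2800 = 26861/5 - 2800 = 12861/5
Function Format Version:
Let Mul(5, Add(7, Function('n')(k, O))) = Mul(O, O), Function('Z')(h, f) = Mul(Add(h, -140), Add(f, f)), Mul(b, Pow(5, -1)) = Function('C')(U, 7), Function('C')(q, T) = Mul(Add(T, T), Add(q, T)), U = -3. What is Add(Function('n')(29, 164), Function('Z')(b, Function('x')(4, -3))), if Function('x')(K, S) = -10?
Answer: Rational(12861, 5) ≈ 2572.2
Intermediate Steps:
Function('C')(q, T) = Mul(2, T, Add(T, q)) (Function('C')(q, T) = Mul(Mul(2, T), Add(T, q)) = Mul(2, T, Add(T, q)))
b = 280 (b = Mul(5, Mul(2, 7, Add(7, -3))) = Mul(5, Mul(2, 7, 4)) = Mul(5, 56) = 280)
Function('Z')(h, f) = Mul(2, f, Add(-140, h)) (Function('Z')(h, f) = Mul(Add(-140, h), Mul(2, f)) = Mul(2, f, Add(-140, h)))
Function('n')(k, O) = Add(-7, Mul(Rational(1, 5), Pow(O, 2))) (Function('n')(k, O) = Add(-7, Mul(Rational(1, 5), Mul(O, O))) = Add(-7, Mul(Rational(1, 5), Pow(O, 2))))
Add(Function('n')(29, 164), Function('Z')(b, Function('x')(4, -3))) = Add(Add(-7, Mul(Rational(1, 5), Pow(164, 2))), Mul(2, -10, Add(-140, 280))) = Add(Add(-7, Mul(Rational(1, 5), 26896)), Mul(2, -10, 140)) = Add(Add(-7, Rational(26896, 5)), -2800) = Add(Rational(26861, 5), -2800) = Rational(12861, 5)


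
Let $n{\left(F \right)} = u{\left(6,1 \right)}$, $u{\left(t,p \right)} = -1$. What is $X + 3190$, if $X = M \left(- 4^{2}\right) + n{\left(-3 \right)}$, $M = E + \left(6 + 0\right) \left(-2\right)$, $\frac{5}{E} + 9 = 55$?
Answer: $\frac{77723}{23} \approx 3379.3$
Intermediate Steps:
$n{\left(F \right)} = -1$
$E = \frac{5}{46}$ ($E = \frac{5}{-9 + 55} = \frac{5}{46} \approx 0.1087$)
$M = - \frac{547}{46}$ ($M = \frac{5}{46} + \left(6 + 0\right) \left(-2\right) = \frac{5}{46} + 6 \left(-2\right) = \frac{5}{46} - 12 = - \frac{547}{46} \approx -11.891$)
$X = \frac{4353}{23}$ ($X = - \frac{547 \left(- 4^{2}\right)}{46} - 1 = - \frac{547 \left(\left(-1\right) 16\right)}{46} - 1 = \left(- \frac{547}{46}\right) \left(-16\right) - 1 = \frac{4376}{23} - 1 = \frac{4353}{23} \approx 189.26$)
$X + 3190 = \frac{4353}{23} + 3190 = \frac{77723}{23}$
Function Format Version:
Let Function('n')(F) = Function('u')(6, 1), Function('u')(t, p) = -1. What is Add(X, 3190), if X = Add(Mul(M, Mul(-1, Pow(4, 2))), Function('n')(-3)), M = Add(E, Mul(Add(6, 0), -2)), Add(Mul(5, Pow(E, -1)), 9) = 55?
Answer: Rational(77723, 23) ≈ 3379.3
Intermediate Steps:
Function('n')(F) = -1
E = Rational(5, 46) (E = Mul(5, Pow(Add(-9, 55), -1)) = Mul(5, Pow(46, -1)) = Mul(5, Rational(1, 46)) = Rational(5, 46) ≈ 0.10870)
M = Rational(-547, 46) (M = Add(Rational(5, 46), Mul(Add(6, 0), -2)) = Add(Rational(5, 46), Mul(6, -2)) = Add(Rational(5, 46), -12) = Rational(-547, 46) ≈ -11.891)
X = Rational(4353, 23) (X = Add(Mul(Rational(-547, 46), Mul(-1, Pow(4, 2))), -1) = Add(Mul(Rational(-547, 46), Mul(-1, 16)), -1) = Add(Mul(Rational(-547, 46), -16), -1) = Add(Rational(4376, 23), -1) = Rational(4353, 23) ≈ 189.26)
Add(X, 3190) = Add(Rational(4353, 23), 3190) = Rational(77723, 23)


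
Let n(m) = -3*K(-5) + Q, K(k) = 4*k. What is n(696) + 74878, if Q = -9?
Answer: 74929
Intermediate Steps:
n(m) = 51 (n(m) = -12*(-5) - 9 = -3*(-20) - 9 = 60 - 9 = 51)
n(696) + 74878 = 51 + 74878 = 74929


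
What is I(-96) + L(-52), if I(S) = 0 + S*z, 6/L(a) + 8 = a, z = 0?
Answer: -⅒ ≈ -0.10000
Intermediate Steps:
L(a) = 6/(-8 + a)
I(S) = 0 (I(S) = 0 + S*0 = 0 + 0 = 0)
I(-96) + L(-52) = 0 + 6/(-8 - 52) = 0 + 6/(-60) = 0 + 6*(-1/60) = 0 - ⅒ = -⅒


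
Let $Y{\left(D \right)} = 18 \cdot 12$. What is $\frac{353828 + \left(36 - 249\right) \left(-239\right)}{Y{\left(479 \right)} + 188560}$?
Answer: $\frac{404735}{188776} \approx 2.144$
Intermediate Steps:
$Y{\left(D \right)} = 216$
$\frac{353828 + \left(36 - 249\right) \left(-239\right)}{Y{\left(479 \right)} + 188560} = \frac{353828 + \left(36 - 249\right) \left(-239\right)}{216 + 188560} = \frac{353828 - -50907}{188776} = \left(353828 + 50907\right) \frac{1}{188776} = 404735 \cdot \frac{1}{188776} = \frac{404735}{188776}$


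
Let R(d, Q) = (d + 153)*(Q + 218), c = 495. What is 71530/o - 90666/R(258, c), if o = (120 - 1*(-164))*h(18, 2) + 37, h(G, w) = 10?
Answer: 2189836/89187 ≈ 24.553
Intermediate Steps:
R(d, Q) = (153 + d)*(218 + Q)
o = 2877 (o = (120 - 1*(-164))*10 + 37 = (120 + 164)*10 + 37 = 284*10 + 37 = 2840 + 37 = 2877)
71530/o - 90666/R(258, c) = 71530/2877 - 90666/(33354 + 153*495 + 218*258 + 495*258) = 71530*(1/2877) - 90666/(33354 + 75735 + 56244 + 127710) = 71530/2877 - 90666/293043 = 71530/2877 - 90666*1/293043 = 71530/2877 - 1314/4247 = 2189836/89187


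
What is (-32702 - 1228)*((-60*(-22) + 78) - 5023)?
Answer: 122996250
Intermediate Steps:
(-32702 - 1228)*((-60*(-22) + 78) - 5023) = -33930*((1320 + 78) - 5023) = -33930*(1398 - 5023) = -33930*(-3625) = 122996250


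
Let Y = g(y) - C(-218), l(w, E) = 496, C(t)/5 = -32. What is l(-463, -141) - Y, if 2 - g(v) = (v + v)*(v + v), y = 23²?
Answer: 1119698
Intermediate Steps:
y = 529
C(t) = -160 (C(t) = 5*(-32) = -160)
g(v) = 2 - 4*v² (g(v) = 2 - (v + v)*(v + v) = 2 - 2*v*2*v = 2 - 4*v²)
Y = -1119202 (Y = (2 - 4*529²) - 1*(-160) = (2 - 4*279841) + 160 = (2 - 1119364) + 160 = -1119362 + 160 = -1119202)
l(-463, -141) - Y = 496 - 1*(-1119202) = 496 + 1119202 = 1119698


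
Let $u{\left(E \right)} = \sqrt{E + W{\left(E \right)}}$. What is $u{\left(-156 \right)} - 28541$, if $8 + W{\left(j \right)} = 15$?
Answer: $-28541 + i \sqrt{149} \approx -28541.0 + 12.207 i$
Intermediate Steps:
$W{\left(j \right)} = 7$ ($W{\left(j \right)} = -8 + 15 = 7$)
$u{\left(E \right)} = \sqrt{7 + E}$ ($u{\left(E \right)} = \sqrt{E + 7} = \sqrt{7 + E}$)
$u{\left(-156 \right)} - 28541 = \sqrt{7 - 156} - 28541 = \sqrt{-149} - 28541 = i \sqrt{149} - 28541 = -28541 + i \sqrt{149}$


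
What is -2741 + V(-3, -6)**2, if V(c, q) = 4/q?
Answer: -24665/9 ≈ -2740.6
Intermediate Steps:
-2741 + V(-3, -6)**2 = -2741 + (4/(-6))**2 = -2741 + (4*(-1/6))**2 = -2741 + (-2/3)**2 = -2741 + 4/9 = -24665/9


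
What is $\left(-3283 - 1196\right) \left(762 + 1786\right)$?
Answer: $-11412492$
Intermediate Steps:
$\left(-3283 - 1196\right) \left(762 + 1786\right) = \left(-4479\right) 2548 = -11412492$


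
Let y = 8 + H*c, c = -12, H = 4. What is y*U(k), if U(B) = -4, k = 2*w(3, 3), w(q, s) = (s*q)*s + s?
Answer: 160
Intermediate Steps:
y = -40 (y = 8 + 4*(-12) = 8 - 48 = -40)
w(q, s) = s + q*s² (w(q, s) = (q*s)*s + s = q*s² + s = s + q*s²)
k = 60 (k = 2*(3*(1 + 3*3)) = 2*(3*(1 + 9)) = 2*(3*10) = 2*30 = 60)
y*U(k) = -40*(-4) = 160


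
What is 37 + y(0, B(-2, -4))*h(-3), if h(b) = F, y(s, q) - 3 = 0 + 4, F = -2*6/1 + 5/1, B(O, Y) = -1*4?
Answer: -12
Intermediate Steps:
B(O, Y) = -4
F = -7 (F = -12*1 + 5*1 = -12 + 5 = -7)
y(s, q) = 7 (y(s, q) = 3 + (0 + 4) = 3 + 4 = 7)
h(b) = -7
37 + y(0, B(-2, -4))*h(-3) = 37 + 7*(-7) = 37 - 49 = -12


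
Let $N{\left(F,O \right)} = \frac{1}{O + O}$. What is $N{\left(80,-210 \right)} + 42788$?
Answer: $\frac{17970959}{420} \approx 42788.0$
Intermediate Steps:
$N{\left(F,O \right)} = \frac{1}{2 O}$
$N{\left(80,-210 \right)} + 42788 = \frac{1}{2 \left(-210\right)} + 42788 = \frac{1}{2} \left(- \frac{1}{210}\right) + 42788 = - \frac{1}{420} + 42788 = \frac{17970959}{420}$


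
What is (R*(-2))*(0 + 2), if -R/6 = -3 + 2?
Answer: -24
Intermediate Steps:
R = 6 (R = -6*(-3 + 2) = -6*(-1) = 6)
(R*(-2))*(0 + 2) = (6*(-2))*(0 + 2) = -12*2 = -24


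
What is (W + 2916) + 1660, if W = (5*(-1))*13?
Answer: 4511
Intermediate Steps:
W = -65 (W = -5*13 = -65)
(W + 2916) + 1660 = (-65 + 2916) + 1660 = 2851 + 1660 = 4511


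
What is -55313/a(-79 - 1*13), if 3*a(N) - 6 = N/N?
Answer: -165939/7 ≈ -23706.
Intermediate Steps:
a(N) = 7/3 (a(N) = 2 + (N/N)/3 = 2 + (⅓)*1 = 2 + ⅓ = 7/3)
-55313/a(-79 - 1*13) = -55313/7/3 = -55313*3/7 = -165939/7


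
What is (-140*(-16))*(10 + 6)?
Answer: 35840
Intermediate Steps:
(-140*(-16))*(10 + 6) = 2240*16 = 35840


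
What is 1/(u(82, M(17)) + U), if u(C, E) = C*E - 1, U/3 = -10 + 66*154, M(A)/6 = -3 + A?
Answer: 1/37349 ≈ 2.6774e-5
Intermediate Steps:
M(A) = -18 + 6*A (M(A) = 6*(-3 + A) = -18 + 6*A)
U = 30462 (U = 3*(-10 + 66*154) = 3*(-10 + 10164) = 3*10154 = 30462)
u(C, E) = -1 + C*E
1/(u(82, M(17)) + U) = 1/((-1 + 82*(-18 + 6*17)) + 30462) = 1/((-1 + 82*(-18 + 102)) + 30462) = 1/((-1 + 82*84) + 30462) = 1/((-1 + 6888) + 30462) = 1/(6887 + 30462) = 1/37349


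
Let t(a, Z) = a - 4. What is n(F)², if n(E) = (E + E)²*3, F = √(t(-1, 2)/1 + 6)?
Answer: 144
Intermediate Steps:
t(a, Z) = -4 + a
F = 1 (F = √((-4 - 1)/1 + 6) = √(-5*1 + 6) = √(-5 + 6) = √1 = 1)
n(E) = 12*E² (n(E) = (2*E)²*3 = (4*E²)*3 = 12*E²)
n(F)² = (12*1²)² = (12*1)² = 12² = 144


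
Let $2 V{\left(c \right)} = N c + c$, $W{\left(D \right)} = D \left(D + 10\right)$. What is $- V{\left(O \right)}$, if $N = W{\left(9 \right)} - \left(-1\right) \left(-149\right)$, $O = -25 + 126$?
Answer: $- \frac{2323}{2} \approx -1161.5$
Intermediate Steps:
$O = 101$
$W{\left(D \right)} = D \left(10 + D\right)$
$N = 22$ ($N = 9 \left(10 + 9\right) - \left(-1\right) \left(-149\right) = 9 \cdot 19 - 149 = 171 - 149 = 22$)
$V{\left(c \right)} = \frac{23 c}{2}$ ($V{\left(c \right)} = \frac{22 c + c}{2} = \frac{23 c}{2}$)
$- V{\left(O \right)} = - \frac{23 \cdot 101}{2} = \left(-1\right) \frac{2323}{2} = - \frac{2323}{2}$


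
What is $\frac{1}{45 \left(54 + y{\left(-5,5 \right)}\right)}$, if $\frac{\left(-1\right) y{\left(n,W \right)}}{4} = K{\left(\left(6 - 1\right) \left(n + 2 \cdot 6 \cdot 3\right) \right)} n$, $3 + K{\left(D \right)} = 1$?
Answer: $\frac{1}{630} \approx 0.0015873$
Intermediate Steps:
$K{\left(D \right)} = -2$ ($K{\left(D \right)} = -3 + 1 = -2$)
$y{\left(n,W \right)} = 8 n$ ($y{\left(n,W \right)} = - 4 \left(- 2 n\right) = 8 n$)
$\frac{1}{45 \left(54 + y{\left(-5,5 \right)}\right)} = \frac{1}{45 \left(54 + 8 \left(-5\right)\right)} = \frac{1}{45 \left(54 - 40\right)} = \frac{1}{45 \cdot 14} = \frac{1}{630}$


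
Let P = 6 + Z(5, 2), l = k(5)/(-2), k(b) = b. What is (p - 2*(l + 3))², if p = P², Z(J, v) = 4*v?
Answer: 38025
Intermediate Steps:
l = -5/2 (l = 5/(-2) = 5*(-½) = -5/2 ≈ -2.5000)
P = 14 (P = 6 + 4*2 = 6 + 8 = 14)
p = 196 (p = 14² = 196)
(p - 2*(l + 3))² = (196 - 2*(-5/2 + 3))² = (196 - 2*½)² = (196 - 1)² = 195² = 38025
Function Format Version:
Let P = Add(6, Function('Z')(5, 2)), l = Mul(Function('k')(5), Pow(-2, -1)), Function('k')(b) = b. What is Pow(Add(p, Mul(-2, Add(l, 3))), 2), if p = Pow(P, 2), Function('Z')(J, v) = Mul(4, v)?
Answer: 38025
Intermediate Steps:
l = Rational(-5, 2) (l = Mul(5, Pow(-2, -1)) = Mul(5, Rational(-1, 2)) = Rational(-5, 2) ≈ -2.5000)
P = 14 (P = Add(6, Mul(4, 2)) = Add(6, 8) = 14)
p = 196 (p = Pow(14, 2) = 196)
Pow(Add(p, Mul(-2, Add(l, 3))), 2) = Pow(Add(196, Mul(-2, Add(Rational(-5, 2), 3))), 2) = Pow(Add(196, Mul(-2, Rational(1, 2))), 2) = Pow(Add(196, -1), 2) = Pow(195, 2) = 38025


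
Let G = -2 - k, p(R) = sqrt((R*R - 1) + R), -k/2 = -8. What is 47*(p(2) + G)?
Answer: -846 + 47*sqrt(5) ≈ -740.90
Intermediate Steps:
k = 16 (k = -2*(-8) = 16)
p(R) = sqrt(-1 + R + R**2) (p(R) = sqrt((R**2 - 1) + R) = sqrt((-1 + R**2) + R) = sqrt(-1 + R + R**2))
G = -18 (G = -2 - 1*16 = -2 - 16 = -18)
47*(p(2) + G) = 47*(sqrt(-1 + 2 + 2**2) - 18) = 47*(sqrt(-1 + 2 + 4) - 18) = 47*(sqrt(5) - 18) = 47*(-18 + sqrt(5)) = -846 + 47*sqrt(5)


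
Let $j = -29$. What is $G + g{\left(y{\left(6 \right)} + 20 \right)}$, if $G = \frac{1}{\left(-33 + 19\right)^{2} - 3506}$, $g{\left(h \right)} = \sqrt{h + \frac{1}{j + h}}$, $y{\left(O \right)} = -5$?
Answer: $- \frac{1}{3310} + \frac{\sqrt{2926}}{14} \approx 3.8634$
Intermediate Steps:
$g{\left(h \right)} = \sqrt{h + \frac{1}{-29 + h}}$
$G = - \frac{1}{3310}$ ($G = \frac{1}{\left(-14\right)^{2} - 3506} = \frac{1}{196 - 3506} = \frac{1}{-3310} = - \frac{1}{3310} \approx -0.00030211$)
$G + g{\left(y{\left(6 \right)} + 20 \right)} = - \frac{1}{3310} + \sqrt{\frac{1 + \left(-5 + 20\right) \left(-29 + \left(-5 + 20\right)\right)}{-29 + \left(-5 + 20\right)}} = - \frac{1}{3310} + \sqrt{\frac{1 + 15 \left(-29 + 15\right)}{-29 + 15}} = - \frac{1}{3310} + \sqrt{\frac{1 + 15 \left(-14\right)}{-14}} = - \frac{1}{3310} + \sqrt{- \frac{1 - 210}{14}} = - \frac{1}{3310} + \sqrt{\left(- \frac{1}{14}\right) \left(-209\right)} = - \frac{1}{3310} + \sqrt{\frac{209}{14}} = - \frac{1}{3310} + \frac{\sqrt{2926}}{14}$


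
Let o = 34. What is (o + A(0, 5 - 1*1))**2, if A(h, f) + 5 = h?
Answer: 841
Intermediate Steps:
A(h, f) = -5 + h
(o + A(0, 5 - 1*1))**2 = (34 + (-5 + 0))**2 = (34 - 5)**2 = 29**2 = 841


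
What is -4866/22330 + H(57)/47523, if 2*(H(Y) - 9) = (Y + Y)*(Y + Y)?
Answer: -292332/3609485 ≈ -0.080990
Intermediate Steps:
H(Y) = 9 + 2*Y**2 (H(Y) = 9 + ((Y + Y)*(Y + Y))/2 = 9 + ((2*Y)*(2*Y))/2 = 9 + (4*Y**2)/2 = 9 + 2*Y**2)
-4866/22330 + H(57)/47523 = -4866/22330 + (9 + 2*57**2)/47523 = -4866*1/22330 + (9 + 2*3249)*(1/47523) = -2433/11165 + (9 + 6498)*(1/47523) = -2433/11165 + 6507*(1/47523) = -2433/11165 + 2169/15841 = -292332/3609485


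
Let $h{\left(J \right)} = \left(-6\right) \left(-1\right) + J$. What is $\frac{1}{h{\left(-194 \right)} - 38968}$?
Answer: $- \frac{1}{39156} \approx -2.5539 \cdot 10^{-5}$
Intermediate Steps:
$h{\left(J \right)} = 6 + J$
$\frac{1}{h{\left(-194 \right)} - 38968} = \frac{1}{\left(6 - 194\right) - 38968} = \frac{1}{-188 - 38968} = \frac{1}{-39156} = - \frac{1}{39156}$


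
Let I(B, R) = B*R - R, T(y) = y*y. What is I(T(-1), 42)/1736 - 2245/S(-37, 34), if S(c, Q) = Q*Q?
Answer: -2245/1156 ≈ -1.9420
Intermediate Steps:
T(y) = y²
S(c, Q) = Q²
I(B, R) = -R + B*R
I(T(-1), 42)/1736 - 2245/S(-37, 34) = (42*(-1 + (-1)²))/1736 - 2245/(34²) = (42*(-1 + 1))*(1/1736) - 2245/1156 = (42*0)*(1/1736) - 2245*1/1156 = 0*(1/1736) - 2245/1156 = 0 - 2245/1156 = -2245/1156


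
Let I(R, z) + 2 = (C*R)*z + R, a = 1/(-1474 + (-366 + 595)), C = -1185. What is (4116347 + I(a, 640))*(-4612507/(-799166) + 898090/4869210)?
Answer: 5939807719236360594842/242233865659035 ≈ 2.4521e+7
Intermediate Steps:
a = -1/1245 (a = 1/(-1474 + 229) = 1/(-1245) = -1/1245 ≈ -0.00080321)
I(R, z) = -2 + R - 1185*R*z (I(R, z) = -2 + ((-1185*R)*z + R) = -2 + (-1185*R*z + R) = -2 + (R - 1185*R*z) = -2 + R - 1185*R*z)
(4116347 + I(a, 640))*(-4612507/(-799166) + 898090/4869210) = (4116347 + (-2 - 1/1245 - 1185*(-1/1245)*640))*(-4612507/(-799166) + 898090/4869210) = (4116347 + (-2 - 1/1245 + 50560/83))*(-4612507*(-1/799166) + 898090*(1/4869210)) = (4116347 + 755909/1245)*(4612507/799166 + 89809/486921) = (5125607924/1245)*(2317698820241/389130707886) = 5939807719236360594842/242233865659035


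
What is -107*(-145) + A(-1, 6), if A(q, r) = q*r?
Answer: 15509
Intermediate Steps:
-107*(-145) + A(-1, 6) = -107*(-145) - 1*6 = 15515 - 6 = 15509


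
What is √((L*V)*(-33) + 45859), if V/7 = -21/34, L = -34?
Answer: 4*√2563 ≈ 202.50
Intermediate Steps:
V = -147/34 (V = 7*(-21/34) = -147/34 ≈ -4.3235)
√((L*V)*(-33) + 45859) = √(-34*(-147/34)*(-33) + 45859) = √(147*(-33) + 45859) = √(-4851 + 45859) = √41008 = 4*√2563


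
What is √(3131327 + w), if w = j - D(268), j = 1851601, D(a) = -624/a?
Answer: 6*√621343729/67 ≈ 2232.2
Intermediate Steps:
w = 124057423/67 (w = 1851601 - (-624)/268 = 1851601 - 1*(-156/67) = 1851601 + 156/67 = 124057423/67 ≈ 1.8516e+6)
√(3131327 + w) = √(3131327 + 124057423/67) = √(333856332/67) = 6*√621343729/67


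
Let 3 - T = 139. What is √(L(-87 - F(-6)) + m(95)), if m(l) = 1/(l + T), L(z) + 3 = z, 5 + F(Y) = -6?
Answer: 18*I*√410/41 ≈ 8.8896*I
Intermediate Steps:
T = -136 (T = 3 - 1*139 = 3 - 139 = -136)
F(Y) = -11 (F(Y) = -5 - 6 = -11)
L(z) = -3 + z
m(l) = 1/(-136 + l) (m(l) = 1/(l - 136) = 1/(-136 + l))
√(L(-87 - F(-6)) + m(95)) = √((-3 + (-87 - 1*(-11))) + 1/(-136 + 95)) = √((-3 + (-87 + 11)) + 1/(-41)) = √((-3 - 76) - 1/41) = √(-79 - 1/41) = √(-3240/41) = 18*I*√410/41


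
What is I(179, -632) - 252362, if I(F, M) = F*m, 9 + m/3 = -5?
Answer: -259880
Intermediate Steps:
m = -42 (m = -27 + 3*(-5) = -27 - 15 = -42)
I(F, M) = -42*F (I(F, M) = F*(-42) = -42*F)
I(179, -632) - 252362 = -42*179 - 252362 = -7518 - 252362 = -259880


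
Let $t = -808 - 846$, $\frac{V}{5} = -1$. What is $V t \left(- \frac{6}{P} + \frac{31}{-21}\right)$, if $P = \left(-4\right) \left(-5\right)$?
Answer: $- \frac{308471}{21} \approx -14689.0$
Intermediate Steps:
$V = -5$ ($V = 5 \left(-1\right) = -5$)
$P = 20$
$t = -1654$ ($t = -808 - 846 = -1654$)
$V t \left(- \frac{6}{P} + \frac{31}{-21}\right) = - 5 \left(- 1654 \left(- \frac{6}{20} + \frac{31}{-21}\right)\right) = - 5 \left(- 1654 \left(\left(-6\right) \frac{1}{20} + 31 \left(- \frac{1}{21}\right)\right)\right) = - 5 \left(- 1654 \left(- \frac{3}{10} - \frac{31}{21}\right)\right) = - 5 \left(\left(-1654\right) \left(- \frac{373}{210}\right)\right) = \left(-5\right) \frac{308471}{105} = - \frac{308471}{21}$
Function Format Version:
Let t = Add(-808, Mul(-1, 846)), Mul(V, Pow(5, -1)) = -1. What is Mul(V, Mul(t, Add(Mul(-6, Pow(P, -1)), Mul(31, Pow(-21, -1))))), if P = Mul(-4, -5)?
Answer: Rational(-308471, 21) ≈ -14689.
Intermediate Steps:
V = -5 (V = Mul(5, -1) = -5)
P = 20
t = -1654 (t = Add(-808, -846) = -1654)
Mul(V, Mul(t, Add(Mul(-6, Pow(P, -1)), Mul(31, Pow(-21, -1))))) = Mul(-5, Mul(-1654, Add(Mul(-6, Pow(20, -1)), Mul(31, Pow(-21, -1))))) = Mul(-5, Mul(-1654, Add(Mul(-6, Rational(1, 20)), Mul(31, Rational(-1, 21))))) = Mul(-5, Mul(-1654, Add(Rational(-3, 10), Rational(-31, 21)))) = Mul(-5, Mul(-1654, Rational(-373, 210))) = Mul(-5, Rational(308471, 105)) = Rational(-308471, 21)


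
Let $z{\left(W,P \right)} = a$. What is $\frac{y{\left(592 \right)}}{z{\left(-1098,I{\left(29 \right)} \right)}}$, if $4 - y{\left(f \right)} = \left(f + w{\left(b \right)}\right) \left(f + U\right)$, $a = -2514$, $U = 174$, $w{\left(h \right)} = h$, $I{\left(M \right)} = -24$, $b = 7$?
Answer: $\frac{229415}{1257} \approx 182.51$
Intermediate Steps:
$z{\left(W,P \right)} = -2514$
$y{\left(f \right)} = 4 - \left(7 + f\right) \left(174 + f\right)$ ($y{\left(f \right)} = 4 - \left(f + 7\right) \left(f + 174\right) = 4 - \left(7 + f\right) \left(174 + f\right)$)
$\frac{y{\left(592 \right)}}{z{\left(-1098,I{\left(29 \right)} \right)}} = \frac{-1214 - 592^{2} - 107152}{-2514} = \left(-1214 - 350464 - 107152\right) \left(- \frac{1}{2514}\right) = \left(-458830\right) \left(- \frac{1}{2514}\right) = \frac{229415}{1257}$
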